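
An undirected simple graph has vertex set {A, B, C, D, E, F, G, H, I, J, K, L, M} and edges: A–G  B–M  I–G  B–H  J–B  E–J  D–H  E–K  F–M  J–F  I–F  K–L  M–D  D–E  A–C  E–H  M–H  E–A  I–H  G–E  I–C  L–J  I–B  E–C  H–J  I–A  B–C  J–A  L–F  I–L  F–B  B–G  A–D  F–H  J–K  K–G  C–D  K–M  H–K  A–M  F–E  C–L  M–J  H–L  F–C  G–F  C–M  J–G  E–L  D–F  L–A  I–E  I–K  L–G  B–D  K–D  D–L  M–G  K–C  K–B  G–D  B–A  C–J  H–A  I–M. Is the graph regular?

Degrees: A:10, B:10, C:10, D:10, E:10, F:10, G:10, H:10, I:10, J:10, K:10, L:10, M:10
Every vertex has degree 10, so the graph is 10-regular.

Yes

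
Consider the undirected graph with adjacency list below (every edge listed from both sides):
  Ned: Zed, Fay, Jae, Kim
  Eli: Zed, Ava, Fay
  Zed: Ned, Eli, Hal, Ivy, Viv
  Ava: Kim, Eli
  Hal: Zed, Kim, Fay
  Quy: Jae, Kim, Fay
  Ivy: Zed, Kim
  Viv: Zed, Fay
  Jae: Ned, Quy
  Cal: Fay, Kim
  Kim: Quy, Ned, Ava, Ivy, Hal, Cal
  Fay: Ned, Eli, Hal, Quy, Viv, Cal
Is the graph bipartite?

No

The cycle Quy-Kim-Ava-Eli-Fay-Quy has length 5, which is odd, so the graph is not bipartite.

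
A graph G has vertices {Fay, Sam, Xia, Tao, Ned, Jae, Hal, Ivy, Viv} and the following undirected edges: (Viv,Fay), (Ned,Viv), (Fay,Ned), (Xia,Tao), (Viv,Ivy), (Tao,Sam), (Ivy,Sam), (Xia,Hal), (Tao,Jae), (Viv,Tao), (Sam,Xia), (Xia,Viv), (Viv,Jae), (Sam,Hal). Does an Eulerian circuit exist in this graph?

Degrees: Fay:2, Sam:4, Xia:4, Tao:4, Ned:2, Jae:2, Hal:2, Ivy:2, Viv:6
Every vertex has even degree and the edges form a single connected piece, so an Eulerian circuit exists.

Yes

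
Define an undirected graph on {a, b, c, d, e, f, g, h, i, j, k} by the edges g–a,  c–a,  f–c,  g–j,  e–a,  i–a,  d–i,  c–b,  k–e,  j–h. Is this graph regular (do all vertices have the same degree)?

Degrees: a:4, b:1, c:3, d:1, e:2, f:1, g:2, h:1, i:2, j:2, k:1
Vertex b has degree 1 while a has degree 4, so the graph is not regular.

No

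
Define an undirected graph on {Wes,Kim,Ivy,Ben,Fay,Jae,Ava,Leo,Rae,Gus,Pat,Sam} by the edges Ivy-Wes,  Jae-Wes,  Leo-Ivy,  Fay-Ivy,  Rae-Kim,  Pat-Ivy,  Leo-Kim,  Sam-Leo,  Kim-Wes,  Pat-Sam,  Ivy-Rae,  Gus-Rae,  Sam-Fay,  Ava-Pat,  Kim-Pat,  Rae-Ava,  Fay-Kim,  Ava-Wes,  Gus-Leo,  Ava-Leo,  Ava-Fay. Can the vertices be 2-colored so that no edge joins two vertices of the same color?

Color {Kim, Ivy, Ben, Jae, Ava, Gus, Sam} black and {Wes, Fay, Leo, Rae, Pat} white. No edge joins two same-colored vertices, so the graph is bipartite.

Yes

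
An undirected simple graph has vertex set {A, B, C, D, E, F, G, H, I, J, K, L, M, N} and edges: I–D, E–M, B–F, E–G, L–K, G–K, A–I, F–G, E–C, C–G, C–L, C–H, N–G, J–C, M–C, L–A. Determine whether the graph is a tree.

No

|V| = 14, |E| = 16.
Connected but with 16 > 13 edges, so it has a cycle and is not a tree.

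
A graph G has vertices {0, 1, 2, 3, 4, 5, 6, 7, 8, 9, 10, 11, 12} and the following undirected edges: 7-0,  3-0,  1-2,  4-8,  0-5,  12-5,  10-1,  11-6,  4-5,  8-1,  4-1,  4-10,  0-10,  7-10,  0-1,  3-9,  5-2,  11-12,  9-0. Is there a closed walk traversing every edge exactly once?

Degrees: 0:6, 1:5, 2:2, 3:2, 4:4, 5:4, 6:1, 7:2, 8:2, 9:2, 10:4, 11:2, 12:2
Vertices with odd degree: 1, 6. An Eulerian circuit requires all degrees even.

No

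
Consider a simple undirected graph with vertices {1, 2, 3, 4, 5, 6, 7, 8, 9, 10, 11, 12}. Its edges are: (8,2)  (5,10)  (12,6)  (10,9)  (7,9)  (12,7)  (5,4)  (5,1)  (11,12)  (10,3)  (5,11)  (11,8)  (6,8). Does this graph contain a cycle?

Yes

|V| = 12, |E| = 13, number of components = 1.
Since 13 > 12 - 1, a cycle must exist; for instance 5-11-8-6-12-7-9-10-5.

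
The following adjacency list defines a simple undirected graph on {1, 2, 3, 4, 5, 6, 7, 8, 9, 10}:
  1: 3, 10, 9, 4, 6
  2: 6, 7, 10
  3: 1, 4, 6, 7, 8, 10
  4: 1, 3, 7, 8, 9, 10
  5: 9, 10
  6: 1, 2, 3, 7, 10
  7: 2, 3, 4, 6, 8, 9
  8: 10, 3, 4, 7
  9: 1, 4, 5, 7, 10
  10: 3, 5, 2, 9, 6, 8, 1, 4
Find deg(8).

Neighbors of 8: 3, 4, 7, 10.

4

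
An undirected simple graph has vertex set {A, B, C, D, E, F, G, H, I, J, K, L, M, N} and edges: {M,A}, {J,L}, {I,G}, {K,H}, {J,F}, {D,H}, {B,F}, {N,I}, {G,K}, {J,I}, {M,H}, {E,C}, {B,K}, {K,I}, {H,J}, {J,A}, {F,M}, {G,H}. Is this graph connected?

Component: {C, E}
Component: {A, B, D, F, G, H, I, J, K, L, M, N}
There are 2 separate components, so the graph is not connected.

No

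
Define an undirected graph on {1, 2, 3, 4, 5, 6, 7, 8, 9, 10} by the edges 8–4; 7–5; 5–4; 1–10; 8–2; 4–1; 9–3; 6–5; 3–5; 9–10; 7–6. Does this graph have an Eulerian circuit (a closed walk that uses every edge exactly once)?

Degrees: 1:2, 2:1, 3:2, 4:3, 5:4, 6:2, 7:2, 8:2, 9:2, 10:2
Vertices with odd degree: 2, 4. An Eulerian circuit requires all degrees even.

No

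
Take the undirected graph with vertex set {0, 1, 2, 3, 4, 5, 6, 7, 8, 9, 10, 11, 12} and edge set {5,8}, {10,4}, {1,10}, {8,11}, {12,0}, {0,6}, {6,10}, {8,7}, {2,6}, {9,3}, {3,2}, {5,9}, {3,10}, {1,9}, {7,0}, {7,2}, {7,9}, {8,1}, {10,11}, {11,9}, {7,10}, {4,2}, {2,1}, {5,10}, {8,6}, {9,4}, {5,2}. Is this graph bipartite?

Yes

A valid 2-coloring puts {1, 3, 4, 5, 6, 7, 11, 12} on one side and {0, 2, 8, 9, 10} on the other; every edge crosses between the two sides.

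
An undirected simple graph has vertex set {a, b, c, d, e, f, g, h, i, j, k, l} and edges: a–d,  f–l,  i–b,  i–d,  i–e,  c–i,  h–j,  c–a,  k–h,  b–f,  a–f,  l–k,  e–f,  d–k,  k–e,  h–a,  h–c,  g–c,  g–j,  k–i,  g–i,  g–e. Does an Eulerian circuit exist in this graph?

Degrees: a:4, b:2, c:4, d:3, e:4, f:4, g:4, h:4, i:6, j:2, k:5, l:2
d, k have odd degree; an Eulerian circuit needs every degree to be even, so none exists.

No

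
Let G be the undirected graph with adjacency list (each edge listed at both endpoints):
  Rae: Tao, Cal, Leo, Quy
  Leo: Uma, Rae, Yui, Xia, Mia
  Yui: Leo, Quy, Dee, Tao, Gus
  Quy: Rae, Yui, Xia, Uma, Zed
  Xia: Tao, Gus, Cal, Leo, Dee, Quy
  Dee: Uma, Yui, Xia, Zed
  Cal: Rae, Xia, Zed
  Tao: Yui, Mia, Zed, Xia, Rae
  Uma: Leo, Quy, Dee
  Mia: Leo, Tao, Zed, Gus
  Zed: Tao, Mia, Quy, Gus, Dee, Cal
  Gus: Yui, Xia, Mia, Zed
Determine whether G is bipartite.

No

Zed-Mia-Gus-Zed is an odd cycle (length 3), and a bipartite graph can contain only even cycles.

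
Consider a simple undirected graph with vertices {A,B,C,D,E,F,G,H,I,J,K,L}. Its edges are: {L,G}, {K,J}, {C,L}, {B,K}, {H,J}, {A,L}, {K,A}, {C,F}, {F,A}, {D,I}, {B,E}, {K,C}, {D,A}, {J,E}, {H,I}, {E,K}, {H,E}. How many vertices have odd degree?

Degrees: A:4, B:2, C:3, D:2, E:4, F:2, G:1, H:3, I:2, J:3, K:5, L:3
Odd-degree vertices: C, G, H, J, K, L.

6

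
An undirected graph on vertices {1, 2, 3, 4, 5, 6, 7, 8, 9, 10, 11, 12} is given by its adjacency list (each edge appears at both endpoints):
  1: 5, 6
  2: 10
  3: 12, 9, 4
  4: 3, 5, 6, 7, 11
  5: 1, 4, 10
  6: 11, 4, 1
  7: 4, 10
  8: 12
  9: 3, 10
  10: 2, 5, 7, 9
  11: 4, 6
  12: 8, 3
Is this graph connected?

A breadth-first search from 1 visits 1, 6, 5, 4, 11, 10, 3, 7, 9, 2, 12, 8 — all 12 vertices — so the graph is connected.

Yes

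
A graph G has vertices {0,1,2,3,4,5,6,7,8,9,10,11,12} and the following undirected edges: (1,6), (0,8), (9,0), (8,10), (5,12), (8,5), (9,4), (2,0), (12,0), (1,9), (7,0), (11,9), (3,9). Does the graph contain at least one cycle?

|V| = 13, |E| = 13, number of components = 1.
One cycle is 0-12-5-8-0.

Yes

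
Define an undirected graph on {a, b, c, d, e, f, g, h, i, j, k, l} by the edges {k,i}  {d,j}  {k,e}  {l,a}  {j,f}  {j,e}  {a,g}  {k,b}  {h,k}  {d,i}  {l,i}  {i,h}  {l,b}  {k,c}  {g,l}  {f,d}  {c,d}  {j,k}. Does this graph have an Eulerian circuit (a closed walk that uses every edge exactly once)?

Degrees: a:2, b:2, c:2, d:4, e:2, f:2, g:2, h:2, i:4, j:4, k:6, l:4
Every vertex has even degree and the edges form a single connected piece, so an Eulerian circuit exists.

Yes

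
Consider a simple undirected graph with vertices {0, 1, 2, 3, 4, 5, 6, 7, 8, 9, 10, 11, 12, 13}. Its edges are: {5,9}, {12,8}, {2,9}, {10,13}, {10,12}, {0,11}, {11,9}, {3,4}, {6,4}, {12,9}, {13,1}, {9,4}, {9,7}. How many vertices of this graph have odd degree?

10

Degrees: 0:1, 1:1, 2:1, 3:1, 4:3, 5:1, 6:1, 7:1, 8:1, 9:6, 10:2, 11:2, 12:3, 13:2
Odd-degree vertices: 0, 1, 2, 3, 4, 5, 6, 7, 8, 12.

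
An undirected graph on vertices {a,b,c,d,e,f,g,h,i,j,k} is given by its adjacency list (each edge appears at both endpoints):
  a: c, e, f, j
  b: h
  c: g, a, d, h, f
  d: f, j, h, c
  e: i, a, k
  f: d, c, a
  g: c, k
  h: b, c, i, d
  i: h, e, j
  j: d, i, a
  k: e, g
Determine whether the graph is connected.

Starting from a and exploring outward reaches every vertex (a, f, e, j, c, d, i, k, g, h, b); the graph is connected.

Yes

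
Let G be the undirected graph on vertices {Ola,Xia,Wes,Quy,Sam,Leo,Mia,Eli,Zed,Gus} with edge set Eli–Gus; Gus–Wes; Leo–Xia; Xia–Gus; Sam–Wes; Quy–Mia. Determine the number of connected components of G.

4

Component: {Ola}
Component: {Zed}
Component: {Quy, Mia}
Component: {Xia, Wes, Sam, Leo, Eli, Gus}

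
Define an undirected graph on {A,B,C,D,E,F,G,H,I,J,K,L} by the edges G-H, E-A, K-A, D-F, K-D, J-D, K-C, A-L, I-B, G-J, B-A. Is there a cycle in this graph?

No

|V| = 12, |E| = 11, number of components = 1.
A forest on 12 vertices with 1 component has exactly 11 edges, which matches — so no cycle.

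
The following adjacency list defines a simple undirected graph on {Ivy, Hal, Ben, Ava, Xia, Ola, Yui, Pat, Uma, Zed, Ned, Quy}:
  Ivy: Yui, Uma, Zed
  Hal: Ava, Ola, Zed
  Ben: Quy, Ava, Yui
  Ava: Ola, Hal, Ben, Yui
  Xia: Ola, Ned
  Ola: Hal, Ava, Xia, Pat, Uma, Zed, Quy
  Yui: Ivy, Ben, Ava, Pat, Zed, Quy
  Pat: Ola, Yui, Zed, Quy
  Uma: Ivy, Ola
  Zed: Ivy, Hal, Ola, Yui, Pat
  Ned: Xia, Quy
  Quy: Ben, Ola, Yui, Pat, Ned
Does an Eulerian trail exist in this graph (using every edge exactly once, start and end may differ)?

No

Degrees: Ivy:3, Hal:3, Ben:3, Ava:4, Xia:2, Ola:7, Yui:6, Pat:4, Uma:2, Zed:5, Ned:2, Quy:5
Odd-degree vertices: Ivy, Hal, Ben, Ola, Zed, Quy (6 total).
An Eulerian trail requires 0 or 2 odd-degree vertices; here there are 6.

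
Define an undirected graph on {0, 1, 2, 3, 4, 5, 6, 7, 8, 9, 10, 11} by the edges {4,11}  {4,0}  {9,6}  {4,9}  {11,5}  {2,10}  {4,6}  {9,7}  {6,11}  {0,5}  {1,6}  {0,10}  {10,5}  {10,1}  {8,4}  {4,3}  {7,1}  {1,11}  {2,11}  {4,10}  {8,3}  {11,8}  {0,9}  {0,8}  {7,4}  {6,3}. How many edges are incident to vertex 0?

5

Neighbors of 0: 4, 5, 8, 9, 10.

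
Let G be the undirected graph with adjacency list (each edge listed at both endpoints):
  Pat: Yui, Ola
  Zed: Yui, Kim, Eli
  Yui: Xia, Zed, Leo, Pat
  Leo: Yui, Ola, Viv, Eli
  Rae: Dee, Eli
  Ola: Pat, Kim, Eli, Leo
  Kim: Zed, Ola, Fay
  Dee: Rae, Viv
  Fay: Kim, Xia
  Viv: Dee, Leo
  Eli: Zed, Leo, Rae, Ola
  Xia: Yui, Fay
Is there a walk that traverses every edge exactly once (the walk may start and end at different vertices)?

Yes

Degrees: Pat:2, Zed:3, Yui:4, Leo:4, Rae:2, Ola:4, Kim:3, Dee:2, Fay:2, Viv:2, Eli:4, Xia:2
Odd-degree vertices: Zed, Kim (2 total).
With 2 odd-degree vertices and all edges in one connected piece, an Eulerian trail exists (from Zed to Kim).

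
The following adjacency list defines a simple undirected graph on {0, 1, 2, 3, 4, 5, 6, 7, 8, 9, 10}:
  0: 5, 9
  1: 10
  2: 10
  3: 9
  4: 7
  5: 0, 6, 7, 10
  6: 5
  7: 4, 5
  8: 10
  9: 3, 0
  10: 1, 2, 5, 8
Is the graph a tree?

The graph has 11 vertices and 10 edges.
Connected and |E| = |V| - 1, which characterizes a tree.

Yes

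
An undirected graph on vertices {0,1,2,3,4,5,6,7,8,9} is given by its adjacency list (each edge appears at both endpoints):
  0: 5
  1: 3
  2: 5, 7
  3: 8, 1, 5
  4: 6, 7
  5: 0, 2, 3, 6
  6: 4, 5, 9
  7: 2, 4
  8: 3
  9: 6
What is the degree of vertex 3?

Neighbors of 3: 1, 5, 8.

3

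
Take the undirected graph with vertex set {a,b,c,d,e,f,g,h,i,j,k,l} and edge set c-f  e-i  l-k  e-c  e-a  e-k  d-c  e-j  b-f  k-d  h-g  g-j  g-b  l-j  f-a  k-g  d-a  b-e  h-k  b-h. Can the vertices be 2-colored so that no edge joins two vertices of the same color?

No

The cycle g-h-b-g has length 3, which is odd, so the graph is not bipartite.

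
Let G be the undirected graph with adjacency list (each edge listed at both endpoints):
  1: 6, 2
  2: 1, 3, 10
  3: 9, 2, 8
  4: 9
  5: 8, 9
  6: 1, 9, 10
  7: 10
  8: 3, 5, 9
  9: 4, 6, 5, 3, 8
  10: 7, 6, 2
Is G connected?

Yes

A breadth-first search from 1 visits 1, 6, 2, 10, 9, 3, 7, 4, 5, 8 — all 10 vertices — so the graph is connected.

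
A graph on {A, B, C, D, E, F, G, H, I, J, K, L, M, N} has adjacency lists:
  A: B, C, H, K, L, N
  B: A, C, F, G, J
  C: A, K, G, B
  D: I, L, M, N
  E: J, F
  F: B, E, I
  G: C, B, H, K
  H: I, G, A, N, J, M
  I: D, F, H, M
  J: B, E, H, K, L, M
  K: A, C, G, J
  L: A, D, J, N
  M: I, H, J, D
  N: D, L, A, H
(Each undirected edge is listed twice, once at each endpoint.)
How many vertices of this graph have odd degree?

2

Degrees: A:6, B:5, C:4, D:4, E:2, F:3, G:4, H:6, I:4, J:6, K:4, L:4, M:4, N:4
Odd-degree vertices: B, F.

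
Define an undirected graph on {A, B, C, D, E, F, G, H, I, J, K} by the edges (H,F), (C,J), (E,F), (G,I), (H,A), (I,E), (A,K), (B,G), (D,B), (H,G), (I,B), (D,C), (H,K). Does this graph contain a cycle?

Yes

|V| = 11, |E| = 13, number of components = 1.
Since 13 > 11 - 1, a cycle must exist; for instance G-B-I-G.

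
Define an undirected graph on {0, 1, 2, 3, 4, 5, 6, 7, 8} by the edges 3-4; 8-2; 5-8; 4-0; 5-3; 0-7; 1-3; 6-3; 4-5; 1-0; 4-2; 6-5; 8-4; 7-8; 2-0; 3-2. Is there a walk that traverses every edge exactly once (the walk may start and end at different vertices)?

Yes

Degrees: 0:4, 1:2, 2:4, 3:5, 4:5, 5:4, 6:2, 7:2, 8:4
Odd-degree vertices: 3, 4 (2 total).
With 2 odd-degree vertices and all edges in one connected piece, an Eulerian trail exists (from 3 to 4).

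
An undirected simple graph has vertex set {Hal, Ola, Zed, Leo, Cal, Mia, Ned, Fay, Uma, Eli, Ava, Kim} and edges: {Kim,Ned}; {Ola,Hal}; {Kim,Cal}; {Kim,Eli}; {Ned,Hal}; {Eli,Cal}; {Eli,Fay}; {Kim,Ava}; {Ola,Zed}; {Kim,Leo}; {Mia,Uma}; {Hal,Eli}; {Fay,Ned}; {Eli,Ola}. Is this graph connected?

No

Component: {Mia, Uma}
Component: {Hal, Ola, Zed, Leo, Cal, Ned, Fay, Eli, Ava, Kim}
There are 2 separate components, so the graph is not connected.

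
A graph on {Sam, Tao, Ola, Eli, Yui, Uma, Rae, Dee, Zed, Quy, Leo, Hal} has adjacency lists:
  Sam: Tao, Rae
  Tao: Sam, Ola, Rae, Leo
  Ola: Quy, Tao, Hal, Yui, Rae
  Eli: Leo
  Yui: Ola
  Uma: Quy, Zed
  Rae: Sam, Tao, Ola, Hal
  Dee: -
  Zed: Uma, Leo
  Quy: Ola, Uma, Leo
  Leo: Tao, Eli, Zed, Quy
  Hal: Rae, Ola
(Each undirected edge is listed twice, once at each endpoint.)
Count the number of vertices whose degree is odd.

Degrees: Sam:2, Tao:4, Ola:5, Eli:1, Yui:1, Uma:2, Rae:4, Dee:0, Zed:2, Quy:3, Leo:4, Hal:2
Odd-degree vertices: Ola, Eli, Yui, Quy.

4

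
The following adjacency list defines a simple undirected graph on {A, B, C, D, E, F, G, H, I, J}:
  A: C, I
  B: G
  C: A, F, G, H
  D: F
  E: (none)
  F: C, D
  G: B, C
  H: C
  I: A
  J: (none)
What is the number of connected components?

3

Component: {E}
Component: {J}
Component: {A, B, C, D, F, G, H, I}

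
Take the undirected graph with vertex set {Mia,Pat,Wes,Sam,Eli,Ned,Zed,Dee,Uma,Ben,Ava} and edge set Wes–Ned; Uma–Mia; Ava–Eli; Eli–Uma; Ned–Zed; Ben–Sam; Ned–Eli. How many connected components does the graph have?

Component: {Pat}
Component: {Dee}
Component: {Sam, Ben}
Component: {Mia, Wes, Eli, Ned, Zed, Uma, Ava}

4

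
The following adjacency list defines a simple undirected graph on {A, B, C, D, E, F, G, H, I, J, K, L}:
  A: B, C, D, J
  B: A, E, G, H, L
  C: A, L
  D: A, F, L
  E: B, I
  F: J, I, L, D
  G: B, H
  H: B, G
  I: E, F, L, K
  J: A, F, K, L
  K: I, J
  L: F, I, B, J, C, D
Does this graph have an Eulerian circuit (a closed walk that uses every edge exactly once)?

Degrees: A:4, B:5, C:2, D:3, E:2, F:4, G:2, H:2, I:4, J:4, K:2, L:6
B, D have odd degree; an Eulerian circuit needs every degree to be even, so none exists.

No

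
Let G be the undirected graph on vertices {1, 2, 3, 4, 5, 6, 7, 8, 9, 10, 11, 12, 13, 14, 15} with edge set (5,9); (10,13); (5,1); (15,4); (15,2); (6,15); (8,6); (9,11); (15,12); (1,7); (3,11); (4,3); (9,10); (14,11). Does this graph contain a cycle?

|V| = 15, |E| = 14, number of components = 1.
A forest on 15 vertices with 1 component has exactly 14 edges, which matches — so no cycle.

No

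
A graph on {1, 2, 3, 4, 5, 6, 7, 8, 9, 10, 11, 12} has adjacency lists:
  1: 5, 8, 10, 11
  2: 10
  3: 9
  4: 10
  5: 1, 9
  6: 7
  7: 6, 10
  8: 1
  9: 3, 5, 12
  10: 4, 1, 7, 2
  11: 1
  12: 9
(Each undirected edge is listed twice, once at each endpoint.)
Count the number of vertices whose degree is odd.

8

Degrees: 1:4, 2:1, 3:1, 4:1, 5:2, 6:1, 7:2, 8:1, 9:3, 10:4, 11:1, 12:1
Odd-degree vertices: 2, 3, 4, 6, 8, 9, 11, 12.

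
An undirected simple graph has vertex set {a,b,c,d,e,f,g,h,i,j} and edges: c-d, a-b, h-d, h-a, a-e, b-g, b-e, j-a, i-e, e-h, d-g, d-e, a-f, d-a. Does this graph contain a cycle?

|V| = 10, |E| = 14, number of components = 1.
One cycle is a-b-e-d-h-a.

Yes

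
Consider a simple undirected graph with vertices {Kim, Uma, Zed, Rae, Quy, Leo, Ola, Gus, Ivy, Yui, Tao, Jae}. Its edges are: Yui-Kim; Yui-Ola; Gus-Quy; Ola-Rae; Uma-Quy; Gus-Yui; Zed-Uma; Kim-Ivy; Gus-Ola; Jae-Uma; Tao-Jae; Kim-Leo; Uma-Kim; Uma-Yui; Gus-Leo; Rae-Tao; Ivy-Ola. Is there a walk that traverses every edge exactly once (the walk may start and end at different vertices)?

Yes

Degrees: Kim:4, Uma:5, Zed:1, Rae:2, Quy:2, Leo:2, Ola:4, Gus:4, Ivy:2, Yui:4, Tao:2, Jae:2
Odd-degree vertices: Uma, Zed (2 total).
The non-isolated vertices are connected and exactly 2 have odd degree, so an Eulerian trail exists (from Uma to Zed).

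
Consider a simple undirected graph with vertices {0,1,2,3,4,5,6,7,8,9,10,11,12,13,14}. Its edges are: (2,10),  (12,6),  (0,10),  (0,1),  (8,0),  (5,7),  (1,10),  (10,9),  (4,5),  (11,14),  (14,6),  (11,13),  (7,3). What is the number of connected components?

3

Component: {3, 4, 5, 7}
Component: {6, 11, 12, 13, 14}
Component: {0, 1, 2, 8, 9, 10}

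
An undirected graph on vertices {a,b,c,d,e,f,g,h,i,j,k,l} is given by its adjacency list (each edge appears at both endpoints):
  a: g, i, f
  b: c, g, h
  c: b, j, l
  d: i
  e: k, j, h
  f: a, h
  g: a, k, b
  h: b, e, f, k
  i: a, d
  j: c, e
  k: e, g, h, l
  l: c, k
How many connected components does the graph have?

1

Component: {a, b, c, d, e, f, g, h, i, j, k, l}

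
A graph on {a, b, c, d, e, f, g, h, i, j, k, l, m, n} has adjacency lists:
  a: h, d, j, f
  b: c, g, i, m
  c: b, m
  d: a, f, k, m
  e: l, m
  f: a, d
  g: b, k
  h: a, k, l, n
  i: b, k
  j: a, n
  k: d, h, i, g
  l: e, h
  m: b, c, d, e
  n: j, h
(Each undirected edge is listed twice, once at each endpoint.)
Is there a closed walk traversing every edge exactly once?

Degrees: a:4, b:4, c:2, d:4, e:2, f:2, g:2, h:4, i:2, j:2, k:4, l:2, m:4, n:2
Every vertex has even degree and the edges form a single connected piece, so an Eulerian circuit exists.

Yes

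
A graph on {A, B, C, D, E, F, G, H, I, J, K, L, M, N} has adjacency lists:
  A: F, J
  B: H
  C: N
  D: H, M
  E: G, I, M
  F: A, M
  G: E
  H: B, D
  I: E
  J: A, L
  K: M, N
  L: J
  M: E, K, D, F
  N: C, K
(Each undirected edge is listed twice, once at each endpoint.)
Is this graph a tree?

Yes

|V| = 14, |E| = 13.
Connected and |E| = |V| - 1, which characterizes a tree.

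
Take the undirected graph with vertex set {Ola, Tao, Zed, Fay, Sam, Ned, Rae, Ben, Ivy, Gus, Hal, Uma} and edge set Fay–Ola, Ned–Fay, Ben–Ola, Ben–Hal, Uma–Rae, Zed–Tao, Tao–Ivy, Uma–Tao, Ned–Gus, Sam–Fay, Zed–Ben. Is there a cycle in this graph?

The graph has 12 vertices, 11 edges, and 1 connected component.
A forest on 12 vertices with 1 component has exactly 11 edges, which matches — so no cycle.

No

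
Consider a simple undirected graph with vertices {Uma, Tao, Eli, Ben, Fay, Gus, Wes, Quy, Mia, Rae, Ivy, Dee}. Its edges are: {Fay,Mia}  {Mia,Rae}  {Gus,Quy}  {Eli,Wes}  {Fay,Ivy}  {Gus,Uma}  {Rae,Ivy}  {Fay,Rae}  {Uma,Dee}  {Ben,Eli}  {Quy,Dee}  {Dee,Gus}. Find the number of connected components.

4

Component: {Tao}
Component: {Eli, Ben, Wes}
Component: {Uma, Gus, Quy, Dee}
Component: {Fay, Mia, Rae, Ivy}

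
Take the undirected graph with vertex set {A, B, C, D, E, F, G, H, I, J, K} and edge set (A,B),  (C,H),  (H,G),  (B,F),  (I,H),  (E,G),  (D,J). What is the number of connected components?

4

Component: {K}
Component: {D, J}
Component: {A, B, F}
Component: {C, E, G, H, I}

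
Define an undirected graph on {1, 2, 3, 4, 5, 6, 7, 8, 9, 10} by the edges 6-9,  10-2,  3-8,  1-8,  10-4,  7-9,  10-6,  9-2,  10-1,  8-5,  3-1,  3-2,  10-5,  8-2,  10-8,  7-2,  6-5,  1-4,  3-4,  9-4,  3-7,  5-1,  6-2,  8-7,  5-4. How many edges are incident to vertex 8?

Neighbors of 8: 1, 2, 3, 5, 7, 10.

6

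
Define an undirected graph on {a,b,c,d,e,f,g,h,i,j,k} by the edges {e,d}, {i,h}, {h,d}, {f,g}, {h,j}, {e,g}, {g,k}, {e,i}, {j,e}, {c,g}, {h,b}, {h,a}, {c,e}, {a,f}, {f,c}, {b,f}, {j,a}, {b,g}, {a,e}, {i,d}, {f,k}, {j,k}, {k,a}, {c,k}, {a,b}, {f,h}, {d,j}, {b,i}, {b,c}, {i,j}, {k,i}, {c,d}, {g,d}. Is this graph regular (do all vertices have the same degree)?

Degrees: a:6, b:6, c:6, d:6, e:6, f:6, g:6, h:6, i:6, j:6, k:6
Every vertex has degree 6, so the graph is 6-regular.

Yes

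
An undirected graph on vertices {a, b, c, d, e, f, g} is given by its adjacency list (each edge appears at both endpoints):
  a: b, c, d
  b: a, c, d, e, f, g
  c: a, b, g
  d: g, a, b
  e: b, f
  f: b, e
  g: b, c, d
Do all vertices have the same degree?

No

Degrees: a:3, b:6, c:3, d:3, e:2, f:2, g:3
Vertex e has degree 2 while b has degree 6, so the graph is not regular.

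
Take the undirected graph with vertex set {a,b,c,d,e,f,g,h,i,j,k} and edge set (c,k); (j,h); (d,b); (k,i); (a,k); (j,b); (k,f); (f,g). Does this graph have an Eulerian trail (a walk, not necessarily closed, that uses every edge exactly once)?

Degrees: a:1, b:2, c:1, d:1, e:0, f:2, g:1, h:1, i:1, j:2, k:4
Odd-degree vertices: a, c, d, g, h, i (6 total).
With 6 odd-degree vertices (more than two), no single trail can use every edge.

No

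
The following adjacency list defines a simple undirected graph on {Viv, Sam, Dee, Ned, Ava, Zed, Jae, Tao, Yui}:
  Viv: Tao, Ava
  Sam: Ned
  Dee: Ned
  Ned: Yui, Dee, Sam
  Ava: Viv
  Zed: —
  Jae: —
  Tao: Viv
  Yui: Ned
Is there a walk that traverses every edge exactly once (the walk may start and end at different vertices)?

Degrees: Viv:2, Sam:1, Dee:1, Ned:3, Ava:1, Zed:0, Jae:0, Tao:1, Yui:1
Odd-degree vertices: Sam, Dee, Ned, Ava, Tao, Yui (6 total).
An Eulerian trail requires 0 or 2 odd-degree vertices; here there are 6.

No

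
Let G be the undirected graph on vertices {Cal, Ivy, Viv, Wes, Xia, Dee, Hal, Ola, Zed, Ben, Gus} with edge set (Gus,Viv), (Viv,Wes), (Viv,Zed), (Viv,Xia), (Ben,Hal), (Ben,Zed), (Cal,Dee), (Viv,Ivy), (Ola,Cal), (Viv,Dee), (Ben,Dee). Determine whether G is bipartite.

Partition the vertices as {Ivy, Wes, Xia, Dee, Hal, Ola, Zed, Gus} vs {Cal, Viv, Ben}. Each listed edge has one endpoint in each part, so the graph is bipartite.

Yes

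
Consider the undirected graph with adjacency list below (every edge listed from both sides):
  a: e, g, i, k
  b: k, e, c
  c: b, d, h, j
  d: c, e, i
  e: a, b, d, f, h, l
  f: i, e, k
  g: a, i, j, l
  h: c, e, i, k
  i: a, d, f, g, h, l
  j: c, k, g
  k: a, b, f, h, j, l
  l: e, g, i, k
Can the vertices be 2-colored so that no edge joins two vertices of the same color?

No

The cycle g-i-l-g has length 3, which is odd, so the graph is not bipartite.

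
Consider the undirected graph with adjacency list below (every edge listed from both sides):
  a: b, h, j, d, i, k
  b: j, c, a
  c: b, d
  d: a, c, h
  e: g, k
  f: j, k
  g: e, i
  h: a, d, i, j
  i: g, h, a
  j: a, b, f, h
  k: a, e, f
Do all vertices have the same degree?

Degrees: a:6, b:3, c:2, d:3, e:2, f:2, g:2, h:4, i:3, j:4, k:3
Degrees are not all equal (e.g. deg(c)=2 but deg(a)=6); not regular.

No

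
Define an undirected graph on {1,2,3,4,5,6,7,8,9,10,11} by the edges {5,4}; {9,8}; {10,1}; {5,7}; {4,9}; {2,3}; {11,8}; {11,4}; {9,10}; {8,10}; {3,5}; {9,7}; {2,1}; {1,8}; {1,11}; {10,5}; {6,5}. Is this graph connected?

A breadth-first search from 1 visits 1, 8, 2, 11, 10, 9, 3, 4, 5, 7, 6 — all 11 vertices — so the graph is connected.

Yes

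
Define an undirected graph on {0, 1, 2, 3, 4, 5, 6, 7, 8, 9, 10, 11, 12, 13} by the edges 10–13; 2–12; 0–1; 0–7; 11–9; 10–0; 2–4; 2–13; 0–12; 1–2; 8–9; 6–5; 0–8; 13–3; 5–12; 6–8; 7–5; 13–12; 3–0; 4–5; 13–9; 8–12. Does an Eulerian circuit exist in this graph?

No

Degrees: 0:6, 1:2, 2:4, 3:2, 4:2, 5:4, 6:2, 7:2, 8:4, 9:3, 10:2, 11:1, 12:5, 13:5
9, 11, 12, 13 have odd degree; an Eulerian circuit needs every degree to be even, so none exists.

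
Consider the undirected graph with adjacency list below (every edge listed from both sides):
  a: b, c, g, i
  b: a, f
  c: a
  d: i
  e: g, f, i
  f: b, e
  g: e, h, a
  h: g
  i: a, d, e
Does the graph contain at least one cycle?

The graph has 9 vertices, 10 edges, and 1 connected component.
One cycle is a-i-e-g-a.

Yes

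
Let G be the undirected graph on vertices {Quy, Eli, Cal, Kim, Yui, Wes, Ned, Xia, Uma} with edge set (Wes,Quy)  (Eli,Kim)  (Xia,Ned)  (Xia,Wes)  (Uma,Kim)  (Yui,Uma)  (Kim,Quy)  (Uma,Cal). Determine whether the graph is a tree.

Yes

|V| = 9, |E| = 8.
Connected and |E| = |V| - 1, which characterizes a tree.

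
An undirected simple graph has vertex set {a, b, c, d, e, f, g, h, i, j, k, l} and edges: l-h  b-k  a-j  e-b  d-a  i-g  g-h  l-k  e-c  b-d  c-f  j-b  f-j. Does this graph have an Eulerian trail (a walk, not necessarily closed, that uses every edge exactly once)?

Yes

Degrees: a:2, b:4, c:2, d:2, e:2, f:2, g:2, h:2, i:1, j:3, k:2, l:2
Odd-degree vertices: i, j (2 total).
The non-isolated vertices are connected and exactly 2 have odd degree, so an Eulerian trail exists (from i to j).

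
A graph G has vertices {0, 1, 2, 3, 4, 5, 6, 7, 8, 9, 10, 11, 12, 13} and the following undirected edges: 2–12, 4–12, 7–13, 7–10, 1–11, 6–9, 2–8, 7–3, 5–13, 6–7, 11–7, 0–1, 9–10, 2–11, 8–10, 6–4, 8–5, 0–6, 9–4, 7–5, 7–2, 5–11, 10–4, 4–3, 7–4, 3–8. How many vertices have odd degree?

Degrees: 0:2, 1:2, 2:4, 3:3, 4:6, 5:4, 6:4, 7:8, 8:4, 9:3, 10:4, 11:4, 12:2, 13:2
Odd-degree vertices: 3, 9.

2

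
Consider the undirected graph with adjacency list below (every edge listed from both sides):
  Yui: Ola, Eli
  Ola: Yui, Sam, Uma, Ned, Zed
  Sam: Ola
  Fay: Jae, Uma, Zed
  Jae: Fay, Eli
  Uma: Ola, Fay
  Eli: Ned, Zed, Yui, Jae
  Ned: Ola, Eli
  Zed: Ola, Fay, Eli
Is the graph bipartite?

Color {Ola, Fay, Eli} black and {Yui, Sam, Jae, Uma, Ned, Zed} white. No edge joins two same-colored vertices, so the graph is bipartite.

Yes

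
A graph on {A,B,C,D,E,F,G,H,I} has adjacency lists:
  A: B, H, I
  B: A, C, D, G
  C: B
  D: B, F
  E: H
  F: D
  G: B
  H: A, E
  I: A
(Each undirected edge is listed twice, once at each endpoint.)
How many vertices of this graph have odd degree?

6

Degrees: A:3, B:4, C:1, D:2, E:1, F:1, G:1, H:2, I:1
Odd-degree vertices: A, C, E, F, G, I.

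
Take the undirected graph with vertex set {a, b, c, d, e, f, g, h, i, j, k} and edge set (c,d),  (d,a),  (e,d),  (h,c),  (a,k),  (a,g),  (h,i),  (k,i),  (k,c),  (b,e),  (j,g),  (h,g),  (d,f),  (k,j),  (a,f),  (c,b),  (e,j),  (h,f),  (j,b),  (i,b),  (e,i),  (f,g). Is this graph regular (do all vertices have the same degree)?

Degrees: a:4, b:4, c:4, d:4, e:4, f:4, g:4, h:4, i:4, j:4, k:4
Every vertex has degree 4, so the graph is 4-regular.

Yes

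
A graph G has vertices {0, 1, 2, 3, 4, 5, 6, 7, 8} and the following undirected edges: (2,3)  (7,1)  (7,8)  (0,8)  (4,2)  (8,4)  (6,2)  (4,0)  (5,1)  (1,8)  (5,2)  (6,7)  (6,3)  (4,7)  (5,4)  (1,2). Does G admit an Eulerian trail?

No

Degrees: 0:2, 1:4, 2:5, 3:2, 4:5, 5:3, 6:3, 7:4, 8:4
Odd-degree vertices: 2, 4, 5, 6 (4 total).
With 4 odd-degree vertices (more than two), no single trail can use every edge.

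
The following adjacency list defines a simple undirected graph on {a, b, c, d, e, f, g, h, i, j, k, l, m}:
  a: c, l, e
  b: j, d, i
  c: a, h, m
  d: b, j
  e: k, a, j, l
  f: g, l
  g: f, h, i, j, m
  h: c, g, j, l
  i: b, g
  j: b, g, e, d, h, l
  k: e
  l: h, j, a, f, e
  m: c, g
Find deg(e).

4

Neighbors of e: a, j, k, l.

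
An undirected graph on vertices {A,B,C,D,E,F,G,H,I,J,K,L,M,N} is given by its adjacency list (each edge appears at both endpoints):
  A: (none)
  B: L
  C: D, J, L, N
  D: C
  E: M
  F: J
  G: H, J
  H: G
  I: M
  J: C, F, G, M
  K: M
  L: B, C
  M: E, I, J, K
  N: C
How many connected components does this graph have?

Component: {A}
Component: {B, C, D, E, F, G, H, I, J, K, L, M, N}

2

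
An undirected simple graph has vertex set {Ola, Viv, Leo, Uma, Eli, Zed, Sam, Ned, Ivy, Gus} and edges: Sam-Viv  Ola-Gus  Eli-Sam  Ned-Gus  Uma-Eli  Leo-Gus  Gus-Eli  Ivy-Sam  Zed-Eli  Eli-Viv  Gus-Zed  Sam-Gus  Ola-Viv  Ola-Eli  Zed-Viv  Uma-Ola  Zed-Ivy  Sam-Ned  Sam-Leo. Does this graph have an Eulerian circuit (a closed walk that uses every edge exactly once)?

Yes

Degrees: Ola:4, Viv:4, Leo:2, Uma:2, Eli:6, Zed:4, Sam:6, Ned:2, Ivy:2, Gus:6
All degrees are even and the non-isolated vertices are connected — an Eulerian circuit exists.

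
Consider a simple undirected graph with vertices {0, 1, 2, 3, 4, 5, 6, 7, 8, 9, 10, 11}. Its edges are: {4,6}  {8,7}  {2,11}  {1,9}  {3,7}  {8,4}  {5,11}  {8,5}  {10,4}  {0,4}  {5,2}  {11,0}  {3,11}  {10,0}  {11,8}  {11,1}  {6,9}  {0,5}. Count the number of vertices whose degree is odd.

0

Degrees: 0:4, 1:2, 2:2, 3:2, 4:4, 5:4, 6:2, 7:2, 8:4, 9:2, 10:2, 11:6
Odd-degree vertices: none.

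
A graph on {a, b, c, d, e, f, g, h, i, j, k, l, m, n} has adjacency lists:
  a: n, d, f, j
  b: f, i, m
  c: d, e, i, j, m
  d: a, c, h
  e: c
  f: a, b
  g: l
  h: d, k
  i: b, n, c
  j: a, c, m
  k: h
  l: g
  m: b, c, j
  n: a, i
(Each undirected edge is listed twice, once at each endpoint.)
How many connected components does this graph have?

2

Component: {g, l}
Component: {a, b, c, d, e, f, h, i, j, k, m, n}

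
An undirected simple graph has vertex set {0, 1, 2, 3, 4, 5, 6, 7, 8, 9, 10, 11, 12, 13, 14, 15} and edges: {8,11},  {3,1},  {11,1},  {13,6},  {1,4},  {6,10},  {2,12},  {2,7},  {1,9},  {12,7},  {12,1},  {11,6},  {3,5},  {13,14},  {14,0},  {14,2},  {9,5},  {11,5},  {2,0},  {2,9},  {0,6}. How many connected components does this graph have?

Component: {15}
Component: {0, 1, 2, 3, 4, 5, 6, 7, 8, 9, 10, 11, 12, 13, 14}

2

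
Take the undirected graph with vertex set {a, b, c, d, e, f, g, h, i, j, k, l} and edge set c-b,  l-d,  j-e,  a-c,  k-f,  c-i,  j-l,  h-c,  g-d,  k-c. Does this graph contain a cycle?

No

The graph has 12 vertices, 10 edges, and 2 connected components.
A forest on 12 vertices with 2 components has exactly 10 edges, which matches — so no cycle.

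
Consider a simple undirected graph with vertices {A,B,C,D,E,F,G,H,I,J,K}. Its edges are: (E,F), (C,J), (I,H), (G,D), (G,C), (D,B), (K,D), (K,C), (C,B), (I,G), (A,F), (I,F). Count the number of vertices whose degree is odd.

Degrees: A:1, B:2, C:4, D:3, E:1, F:3, G:3, H:1, I:3, J:1, K:2
Odd-degree vertices: A, D, E, F, G, H, I, J.

8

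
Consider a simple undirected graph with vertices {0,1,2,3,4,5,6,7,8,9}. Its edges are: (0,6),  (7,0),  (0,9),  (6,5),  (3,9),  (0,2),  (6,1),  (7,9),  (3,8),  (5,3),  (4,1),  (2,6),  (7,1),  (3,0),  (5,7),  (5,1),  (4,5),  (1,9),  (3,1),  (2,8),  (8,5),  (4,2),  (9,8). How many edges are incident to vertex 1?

6

Neighbors of 1: 3, 4, 5, 6, 7, 9.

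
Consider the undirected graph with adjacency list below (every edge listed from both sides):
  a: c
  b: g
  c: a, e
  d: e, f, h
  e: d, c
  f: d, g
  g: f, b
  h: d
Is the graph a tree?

The graph has 8 vertices and 7 edges.
It is connected with exactly 7 edges, hence acyclic — it is a tree.

Yes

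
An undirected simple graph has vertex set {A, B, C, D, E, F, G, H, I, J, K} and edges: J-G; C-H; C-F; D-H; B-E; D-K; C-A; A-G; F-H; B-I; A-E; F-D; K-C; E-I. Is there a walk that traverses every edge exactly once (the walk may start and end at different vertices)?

Degrees: A:3, B:2, C:4, D:3, E:3, F:3, G:2, H:3, I:2, J:1, K:2
Odd-degree vertices: A, D, E, F, H, J (6 total).
An Eulerian trail requires 0 or 2 odd-degree vertices; here there are 6.

No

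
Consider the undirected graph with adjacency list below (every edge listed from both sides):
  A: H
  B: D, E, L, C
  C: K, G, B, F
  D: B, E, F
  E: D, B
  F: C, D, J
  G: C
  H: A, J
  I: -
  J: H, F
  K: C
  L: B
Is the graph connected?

No

Component: {I}
Component: {A, B, C, D, E, F, G, H, J, K, L}
There are 2 separate components, so the graph is not connected.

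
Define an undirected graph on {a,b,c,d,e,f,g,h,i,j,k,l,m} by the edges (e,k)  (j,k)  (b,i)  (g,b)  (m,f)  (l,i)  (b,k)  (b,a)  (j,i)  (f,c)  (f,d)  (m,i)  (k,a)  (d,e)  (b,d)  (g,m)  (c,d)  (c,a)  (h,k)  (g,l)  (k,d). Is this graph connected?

Yes

A breadth-first search from a visits a, c, b, k, d, f, i, g, h, j, e, m, l — all 13 vertices — so the graph is connected.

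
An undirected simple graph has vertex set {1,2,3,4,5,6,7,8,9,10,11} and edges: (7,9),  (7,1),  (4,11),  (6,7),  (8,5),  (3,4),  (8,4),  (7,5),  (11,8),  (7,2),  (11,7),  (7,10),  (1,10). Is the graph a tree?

The graph has 11 vertices and 13 edges.
Connected but with 13 > 10 edges, so it has a cycle and is not a tree.

No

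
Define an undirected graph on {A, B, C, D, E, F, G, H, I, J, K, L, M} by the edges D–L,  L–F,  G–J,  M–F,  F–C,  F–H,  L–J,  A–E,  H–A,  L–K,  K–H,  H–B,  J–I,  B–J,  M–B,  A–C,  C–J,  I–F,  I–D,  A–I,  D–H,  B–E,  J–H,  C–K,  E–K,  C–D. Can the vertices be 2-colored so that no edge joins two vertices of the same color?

No

B-J-H-B is an odd cycle (length 3), and a bipartite graph can contain only even cycles.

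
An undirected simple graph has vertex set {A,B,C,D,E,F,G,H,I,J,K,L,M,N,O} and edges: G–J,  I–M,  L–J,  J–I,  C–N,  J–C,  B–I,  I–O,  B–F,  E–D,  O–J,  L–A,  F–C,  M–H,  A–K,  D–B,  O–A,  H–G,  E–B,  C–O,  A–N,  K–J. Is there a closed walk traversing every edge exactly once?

Yes

Degrees: A:4, B:4, C:4, D:2, E:2, F:2, G:2, H:2, I:4, J:6, K:2, L:2, M:2, N:2, O:4
Every vertex has even degree and the edges form a single connected piece, so an Eulerian circuit exists.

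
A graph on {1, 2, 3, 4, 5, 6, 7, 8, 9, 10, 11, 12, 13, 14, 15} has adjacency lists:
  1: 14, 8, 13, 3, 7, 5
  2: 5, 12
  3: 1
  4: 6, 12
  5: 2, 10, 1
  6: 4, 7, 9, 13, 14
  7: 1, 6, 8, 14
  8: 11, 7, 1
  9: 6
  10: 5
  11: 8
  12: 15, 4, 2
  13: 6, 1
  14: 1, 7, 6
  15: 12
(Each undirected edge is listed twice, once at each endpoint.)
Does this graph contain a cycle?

|V| = 15, |E| = 19, number of components = 1.
Since 19 > 15 - 1, a cycle must exist; for instance 1-8-7-14-1.

Yes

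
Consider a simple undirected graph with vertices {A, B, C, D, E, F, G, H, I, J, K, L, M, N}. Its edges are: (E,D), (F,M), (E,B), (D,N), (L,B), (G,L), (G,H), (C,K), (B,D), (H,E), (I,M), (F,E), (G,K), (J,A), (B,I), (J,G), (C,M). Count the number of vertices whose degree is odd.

4

Degrees: A:1, B:4, C:2, D:3, E:4, F:2, G:4, H:2, I:2, J:2, K:2, L:2, M:3, N:1
Odd-degree vertices: A, D, M, N.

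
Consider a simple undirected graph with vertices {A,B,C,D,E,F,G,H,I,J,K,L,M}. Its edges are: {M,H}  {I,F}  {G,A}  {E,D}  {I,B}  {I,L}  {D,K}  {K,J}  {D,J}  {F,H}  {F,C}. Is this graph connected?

No

Component: {A, G}
Component: {D, E, J, K}
Component: {B, C, F, H, I, L, M}
No edge joins these 3 groups, so the graph is disconnected.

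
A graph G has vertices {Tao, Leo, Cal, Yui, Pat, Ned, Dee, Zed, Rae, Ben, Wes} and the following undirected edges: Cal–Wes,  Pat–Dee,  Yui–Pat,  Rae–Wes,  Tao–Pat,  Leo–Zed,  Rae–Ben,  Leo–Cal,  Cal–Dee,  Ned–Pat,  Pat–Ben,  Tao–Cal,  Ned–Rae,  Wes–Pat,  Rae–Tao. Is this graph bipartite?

Yes

Color {Cal, Pat, Zed, Rae} black and {Tao, Leo, Yui, Ned, Dee, Ben, Wes} white. No edge joins two same-colored vertices, so the graph is bipartite.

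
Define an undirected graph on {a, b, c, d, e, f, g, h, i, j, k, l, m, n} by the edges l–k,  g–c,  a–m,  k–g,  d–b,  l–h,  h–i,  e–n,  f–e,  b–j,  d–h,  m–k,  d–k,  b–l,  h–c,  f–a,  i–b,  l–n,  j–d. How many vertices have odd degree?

Degrees: a:2, b:4, c:2, d:4, e:2, f:2, g:2, h:4, i:2, j:2, k:4, l:4, m:2, n:2
Odd-degree vertices: none.

0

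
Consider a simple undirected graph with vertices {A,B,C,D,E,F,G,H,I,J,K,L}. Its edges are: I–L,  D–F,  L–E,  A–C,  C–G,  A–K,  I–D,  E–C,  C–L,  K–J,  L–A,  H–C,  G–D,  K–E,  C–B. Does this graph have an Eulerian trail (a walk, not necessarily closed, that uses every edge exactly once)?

Degrees: A:3, B:1, C:6, D:3, E:3, F:1, G:2, H:1, I:2, J:1, K:3, L:4
Odd-degree vertices: A, B, D, E, F, H, J, K (8 total).
An Eulerian trail requires 0 or 2 odd-degree vertices; here there are 8.

No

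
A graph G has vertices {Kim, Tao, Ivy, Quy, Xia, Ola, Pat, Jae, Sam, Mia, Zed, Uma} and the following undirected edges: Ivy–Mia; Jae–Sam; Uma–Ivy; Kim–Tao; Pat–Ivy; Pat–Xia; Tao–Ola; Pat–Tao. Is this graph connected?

Component: {Quy}
Component: {Zed}
Component: {Jae, Sam}
Component: {Kim, Tao, Ivy, Xia, Ola, Pat, Mia, Uma}
There are 4 separate components, so the graph is not connected.

No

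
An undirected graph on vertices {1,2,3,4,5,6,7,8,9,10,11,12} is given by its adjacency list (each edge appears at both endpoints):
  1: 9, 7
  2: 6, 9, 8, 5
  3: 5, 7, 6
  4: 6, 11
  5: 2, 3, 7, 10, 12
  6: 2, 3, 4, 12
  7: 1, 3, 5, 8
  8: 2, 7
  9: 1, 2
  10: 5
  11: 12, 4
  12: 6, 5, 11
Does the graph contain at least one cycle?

Yes

|V| = 12, |E| = 17, number of components = 1.
Since 17 > 12 - 1, a cycle must exist; for instance 1-7-5-2-9-1.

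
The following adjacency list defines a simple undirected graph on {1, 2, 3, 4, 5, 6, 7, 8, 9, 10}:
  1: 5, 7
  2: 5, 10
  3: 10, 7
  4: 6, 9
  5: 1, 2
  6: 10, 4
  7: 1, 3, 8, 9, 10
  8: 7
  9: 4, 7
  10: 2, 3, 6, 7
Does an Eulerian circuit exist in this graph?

No

Degrees: 1:2, 2:2, 3:2, 4:2, 5:2, 6:2, 7:5, 8:1, 9:2, 10:4
7, 8 have odd degree; an Eulerian circuit needs every degree to be even, so none exists.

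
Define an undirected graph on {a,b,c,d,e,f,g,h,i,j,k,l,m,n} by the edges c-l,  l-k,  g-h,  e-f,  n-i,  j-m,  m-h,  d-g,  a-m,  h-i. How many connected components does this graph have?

Component: {b}
Component: {e, f}
Component: {c, k, l}
Component: {a, d, g, h, i, j, m, n}

4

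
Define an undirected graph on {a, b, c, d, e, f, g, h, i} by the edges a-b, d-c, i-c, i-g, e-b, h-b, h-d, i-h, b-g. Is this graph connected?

No

Component: {f}
Component: {a, b, c, d, e, g, h, i}
No edge joins these 2 groups, so the graph is disconnected.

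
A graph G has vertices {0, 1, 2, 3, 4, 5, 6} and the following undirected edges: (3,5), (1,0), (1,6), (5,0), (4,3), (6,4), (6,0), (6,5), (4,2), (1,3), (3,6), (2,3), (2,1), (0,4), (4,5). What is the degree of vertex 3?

Neighbors of 3: 1, 2, 4, 5, 6.

5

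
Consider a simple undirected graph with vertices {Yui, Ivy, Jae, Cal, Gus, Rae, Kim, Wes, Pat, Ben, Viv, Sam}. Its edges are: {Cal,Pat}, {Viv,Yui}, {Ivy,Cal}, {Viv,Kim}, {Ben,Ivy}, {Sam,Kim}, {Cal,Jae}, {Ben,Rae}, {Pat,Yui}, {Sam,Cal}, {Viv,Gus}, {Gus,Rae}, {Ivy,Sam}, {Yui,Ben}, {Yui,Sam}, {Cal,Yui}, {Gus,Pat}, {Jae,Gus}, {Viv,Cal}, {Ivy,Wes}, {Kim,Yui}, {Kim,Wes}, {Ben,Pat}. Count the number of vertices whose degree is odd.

0

Degrees: Yui:6, Ivy:4, Jae:2, Cal:6, Gus:4, Rae:2, Kim:4, Wes:2, Pat:4, Ben:4, Viv:4, Sam:4
Odd-degree vertices: none.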